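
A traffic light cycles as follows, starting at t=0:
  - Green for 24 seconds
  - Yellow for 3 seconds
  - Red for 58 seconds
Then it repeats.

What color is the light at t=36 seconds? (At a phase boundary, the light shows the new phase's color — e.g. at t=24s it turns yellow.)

Answer: red

Derivation:
Cycle length = 24 + 3 + 58 = 85s
t = 36, phase_t = 36 mod 85 = 36
36 >= 27 → RED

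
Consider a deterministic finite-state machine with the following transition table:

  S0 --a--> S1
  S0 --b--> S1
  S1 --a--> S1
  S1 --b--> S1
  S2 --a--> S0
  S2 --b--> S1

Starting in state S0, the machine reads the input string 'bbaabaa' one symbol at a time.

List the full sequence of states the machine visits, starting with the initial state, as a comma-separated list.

Answer: S0, S1, S1, S1, S1, S1, S1, S1

Derivation:
Start: S0
  read 'b': S0 --b--> S1
  read 'b': S1 --b--> S1
  read 'a': S1 --a--> S1
  read 'a': S1 --a--> S1
  read 'b': S1 --b--> S1
  read 'a': S1 --a--> S1
  read 'a': S1 --a--> S1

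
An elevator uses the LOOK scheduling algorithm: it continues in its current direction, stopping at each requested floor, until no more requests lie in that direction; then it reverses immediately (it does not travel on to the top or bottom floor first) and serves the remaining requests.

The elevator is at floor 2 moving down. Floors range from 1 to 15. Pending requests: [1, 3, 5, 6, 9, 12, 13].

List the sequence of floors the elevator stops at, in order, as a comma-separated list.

Current: 2, moving DOWN
Serve below first (descending): [1]
Then reverse, serve above (ascending): [3, 5, 6, 9, 12, 13]

Answer: 1, 3, 5, 6, 9, 12, 13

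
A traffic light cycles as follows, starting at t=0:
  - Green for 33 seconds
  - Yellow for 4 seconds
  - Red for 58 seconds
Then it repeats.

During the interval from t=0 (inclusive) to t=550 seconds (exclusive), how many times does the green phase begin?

Answer: 6

Derivation:
Cycle = 33+4+58 = 95s
green phase starts at t = k*95 + 0 for k=0,1,2,...
Need k*95+0 < 550 → k < 5.789
k ∈ {0, ..., 5} → 6 starts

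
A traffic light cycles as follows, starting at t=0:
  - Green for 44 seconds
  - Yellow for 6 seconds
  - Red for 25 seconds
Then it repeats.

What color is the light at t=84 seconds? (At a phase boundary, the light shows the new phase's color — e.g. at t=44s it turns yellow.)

Answer: green

Derivation:
Cycle length = 44 + 6 + 25 = 75s
t = 84, phase_t = 84 mod 75 = 9
9 < 44 (green end) → GREEN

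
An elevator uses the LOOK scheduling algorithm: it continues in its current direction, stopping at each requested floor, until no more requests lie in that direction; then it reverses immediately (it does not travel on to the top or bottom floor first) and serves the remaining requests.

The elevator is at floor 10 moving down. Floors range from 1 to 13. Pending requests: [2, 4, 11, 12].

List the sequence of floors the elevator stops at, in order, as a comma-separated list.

Current: 10, moving DOWN
Serve below first (descending): [4, 2]
Then reverse, serve above (ascending): [11, 12]

Answer: 4, 2, 11, 12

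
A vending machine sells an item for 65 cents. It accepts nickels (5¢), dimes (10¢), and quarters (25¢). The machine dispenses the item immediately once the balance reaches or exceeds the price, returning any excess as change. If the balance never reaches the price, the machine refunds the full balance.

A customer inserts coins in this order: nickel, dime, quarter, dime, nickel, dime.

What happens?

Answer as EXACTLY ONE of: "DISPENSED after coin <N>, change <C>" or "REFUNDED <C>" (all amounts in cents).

Price: 65¢
Coin 1 (nickel, 5¢): balance = 5¢
Coin 2 (dime, 10¢): balance = 15¢
Coin 3 (quarter, 25¢): balance = 40¢
Coin 4 (dime, 10¢): balance = 50¢
Coin 5 (nickel, 5¢): balance = 55¢
Coin 6 (dime, 10¢): balance = 65¢
  → balance >= price → DISPENSE, change = 65 - 65 = 0¢

Answer: DISPENSED after coin 6, change 0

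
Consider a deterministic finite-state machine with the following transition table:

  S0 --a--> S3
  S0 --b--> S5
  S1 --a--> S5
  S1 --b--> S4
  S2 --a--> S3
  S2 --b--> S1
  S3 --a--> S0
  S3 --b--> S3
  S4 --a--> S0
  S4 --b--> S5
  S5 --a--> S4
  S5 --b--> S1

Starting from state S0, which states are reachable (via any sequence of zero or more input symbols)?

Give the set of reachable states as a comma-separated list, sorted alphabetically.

BFS from S0:
  visit S0: S0--a-->S3 (new), S0--b-->S5 (new)
  visit S3: S3--a-->S0 (seen), S3--b-->S3 (seen)
  visit S5: S5--a-->S4 (new), S5--b-->S1 (new)
  visit S4: S4--a-->S0 (seen), S4--b-->S5 (seen)
  visit S1: S1--a-->S5 (seen), S1--b-->S4 (seen)

Answer: S0, S1, S3, S4, S5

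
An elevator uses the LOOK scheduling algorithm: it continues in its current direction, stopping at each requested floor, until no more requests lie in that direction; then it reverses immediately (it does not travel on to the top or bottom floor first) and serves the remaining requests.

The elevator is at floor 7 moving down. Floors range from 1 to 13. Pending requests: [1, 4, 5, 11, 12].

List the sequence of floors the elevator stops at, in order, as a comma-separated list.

Answer: 5, 4, 1, 11, 12

Derivation:
Current: 7, moving DOWN
Serve below first (descending): [5, 4, 1]
Then reverse, serve above (ascending): [11, 12]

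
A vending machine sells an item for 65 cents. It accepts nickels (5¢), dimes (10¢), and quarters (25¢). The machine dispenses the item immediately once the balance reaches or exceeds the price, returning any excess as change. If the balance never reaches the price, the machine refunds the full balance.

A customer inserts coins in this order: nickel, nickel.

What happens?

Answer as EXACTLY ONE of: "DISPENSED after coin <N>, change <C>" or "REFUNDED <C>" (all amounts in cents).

Price: 65¢
Coin 1 (nickel, 5¢): balance = 5¢
Coin 2 (nickel, 5¢): balance = 10¢
All coins inserted, balance 10¢ < price 65¢ → REFUND 10¢

Answer: REFUNDED 10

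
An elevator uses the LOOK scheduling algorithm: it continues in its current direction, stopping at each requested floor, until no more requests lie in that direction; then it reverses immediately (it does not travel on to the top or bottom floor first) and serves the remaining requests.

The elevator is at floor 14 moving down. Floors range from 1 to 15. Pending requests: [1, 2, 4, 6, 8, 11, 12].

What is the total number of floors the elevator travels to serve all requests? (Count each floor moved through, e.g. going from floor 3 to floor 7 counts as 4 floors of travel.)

Start at floor 14 moving down, LOOK stop order: [12, 11, 8, 6, 4, 2, 1]
  14 → 12: |12-14| = 2, total = 2
  12 → 11: |11-12| = 1, total = 3
  11 → 8: |8-11| = 3, total = 6
  8 → 6: |6-8| = 2, total = 8
  6 → 4: |4-6| = 2, total = 10
  4 → 2: |2-4| = 2, total = 12
  2 → 1: |1-2| = 1, total = 13

Answer: 13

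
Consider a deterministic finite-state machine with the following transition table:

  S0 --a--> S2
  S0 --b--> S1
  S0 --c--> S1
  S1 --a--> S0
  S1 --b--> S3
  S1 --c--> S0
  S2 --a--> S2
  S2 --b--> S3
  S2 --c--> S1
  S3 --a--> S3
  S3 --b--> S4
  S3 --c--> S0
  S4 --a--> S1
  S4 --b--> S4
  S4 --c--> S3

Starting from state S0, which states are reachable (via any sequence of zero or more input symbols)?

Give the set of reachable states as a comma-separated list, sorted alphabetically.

BFS from S0:
  visit S0: S0--a-->S2 (new), S0--b-->S1 (new), S0--c-->S1 (seen)
  visit S2: S2--a-->S2 (seen), S2--b-->S3 (new), S2--c-->S1 (seen)
  visit S1: S1--a-->S0 (seen), S1--b-->S3 (seen), S1--c-->S0 (seen)
  visit S3: S3--a-->S3 (seen), S3--b-->S4 (new), S3--c-->S0 (seen)
  visit S4: S4--a-->S1 (seen), S4--b-->S4 (seen), S4--c-->S3 (seen)

Answer: S0, S1, S2, S3, S4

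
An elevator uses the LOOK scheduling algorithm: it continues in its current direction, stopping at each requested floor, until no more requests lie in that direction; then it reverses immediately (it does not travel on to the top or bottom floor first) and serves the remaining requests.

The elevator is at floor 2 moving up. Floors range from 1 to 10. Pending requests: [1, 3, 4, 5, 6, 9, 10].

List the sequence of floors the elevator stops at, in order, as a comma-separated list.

Answer: 3, 4, 5, 6, 9, 10, 1

Derivation:
Current: 2, moving UP
Serve above first (ascending): [3, 4, 5, 6, 9, 10]
Then reverse, serve below (descending): [1]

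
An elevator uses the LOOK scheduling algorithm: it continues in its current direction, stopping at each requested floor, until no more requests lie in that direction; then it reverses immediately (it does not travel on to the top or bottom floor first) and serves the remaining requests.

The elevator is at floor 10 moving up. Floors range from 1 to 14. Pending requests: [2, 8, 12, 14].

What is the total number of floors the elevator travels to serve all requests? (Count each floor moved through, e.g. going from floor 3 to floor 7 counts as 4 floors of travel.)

Start at floor 10 moving up, LOOK stop order: [12, 14, 8, 2]
  10 → 12: |12-10| = 2, total = 2
  12 → 14: |14-12| = 2, total = 4
  14 → 8: |8-14| = 6, total = 10
  8 → 2: |2-8| = 6, total = 16

Answer: 16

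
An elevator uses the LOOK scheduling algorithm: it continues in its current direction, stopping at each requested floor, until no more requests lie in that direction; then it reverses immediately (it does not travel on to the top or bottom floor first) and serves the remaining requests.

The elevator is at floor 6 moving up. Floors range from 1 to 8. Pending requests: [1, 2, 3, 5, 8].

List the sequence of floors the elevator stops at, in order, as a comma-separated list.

Answer: 8, 5, 3, 2, 1

Derivation:
Current: 6, moving UP
Serve above first (ascending): [8]
Then reverse, serve below (descending): [5, 3, 2, 1]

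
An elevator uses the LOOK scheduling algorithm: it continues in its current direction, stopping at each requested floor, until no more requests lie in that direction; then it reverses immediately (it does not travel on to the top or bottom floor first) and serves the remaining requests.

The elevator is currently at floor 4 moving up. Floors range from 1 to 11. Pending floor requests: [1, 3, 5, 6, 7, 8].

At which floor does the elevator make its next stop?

Answer: 5

Derivation:
Current floor: 4, direction: up
Requests above: [5, 6, 7, 8]
Requests below: [1, 3]
Moving up and requests lie above → nearest above is min([5, 6, 7, 8]) = 5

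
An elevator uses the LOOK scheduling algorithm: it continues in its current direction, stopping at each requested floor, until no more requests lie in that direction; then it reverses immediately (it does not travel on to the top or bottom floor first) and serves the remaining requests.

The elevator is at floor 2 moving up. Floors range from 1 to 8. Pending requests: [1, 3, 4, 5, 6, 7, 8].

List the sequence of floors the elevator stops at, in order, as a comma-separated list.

Answer: 3, 4, 5, 6, 7, 8, 1

Derivation:
Current: 2, moving UP
Serve above first (ascending): [3, 4, 5, 6, 7, 8]
Then reverse, serve below (descending): [1]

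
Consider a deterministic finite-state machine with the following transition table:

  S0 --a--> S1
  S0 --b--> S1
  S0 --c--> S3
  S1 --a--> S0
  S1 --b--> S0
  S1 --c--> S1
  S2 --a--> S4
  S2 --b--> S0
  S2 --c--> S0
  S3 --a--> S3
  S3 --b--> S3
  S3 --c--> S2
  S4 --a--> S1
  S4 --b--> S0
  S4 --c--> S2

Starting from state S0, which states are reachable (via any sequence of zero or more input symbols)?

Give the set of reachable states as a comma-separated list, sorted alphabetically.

Answer: S0, S1, S2, S3, S4

Derivation:
BFS from S0:
  visit S0: S0--a-->S1 (new), S0--b-->S1 (seen), S0--c-->S3 (new)
  visit S1: S1--a-->S0 (seen), S1--b-->S0 (seen), S1--c-->S1 (seen)
  visit S3: S3--a-->S3 (seen), S3--b-->S3 (seen), S3--c-->S2 (new)
  visit S2: S2--a-->S4 (new), S2--b-->S0 (seen), S2--c-->S0 (seen)
  visit S4: S4--a-->S1 (seen), S4--b-->S0 (seen), S4--c-->S2 (seen)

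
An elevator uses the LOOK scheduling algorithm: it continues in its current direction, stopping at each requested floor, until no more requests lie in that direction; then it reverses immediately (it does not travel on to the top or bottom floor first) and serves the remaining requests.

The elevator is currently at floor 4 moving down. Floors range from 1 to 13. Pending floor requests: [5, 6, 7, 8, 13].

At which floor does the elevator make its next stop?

Current floor: 4, direction: down
Requests above: [5, 6, 7, 8, 13]
Requests below: []
Moving down but no requests below → reverse; nearest above is min([5, 6, 7, 8, 13]) = 5

Answer: 5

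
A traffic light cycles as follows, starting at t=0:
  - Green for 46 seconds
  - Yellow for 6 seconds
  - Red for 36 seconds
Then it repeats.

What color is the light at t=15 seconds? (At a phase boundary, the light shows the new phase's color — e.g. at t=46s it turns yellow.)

Answer: green

Derivation:
Cycle length = 46 + 6 + 36 = 88s
t = 15, phase_t = 15 mod 88 = 15
15 < 46 (green end) → GREEN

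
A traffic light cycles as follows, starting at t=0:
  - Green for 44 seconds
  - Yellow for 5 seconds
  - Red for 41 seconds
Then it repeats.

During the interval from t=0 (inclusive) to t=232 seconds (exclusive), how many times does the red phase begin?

Answer: 3

Derivation:
Cycle = 44+5+41 = 90s
red phase starts at t = k*90 + 49 for k=0,1,2,...
Need k*90+49 < 232 → k < 2.033
k ∈ {0, ..., 2} → 3 starts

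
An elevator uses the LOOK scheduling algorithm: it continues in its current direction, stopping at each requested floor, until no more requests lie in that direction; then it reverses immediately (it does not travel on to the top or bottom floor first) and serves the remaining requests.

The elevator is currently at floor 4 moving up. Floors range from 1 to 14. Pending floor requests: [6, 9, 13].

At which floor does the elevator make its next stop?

Current floor: 4, direction: up
Requests above: [6, 9, 13]
Requests below: []
Moving up and requests lie above → nearest above is min([6, 9, 13]) = 6

Answer: 6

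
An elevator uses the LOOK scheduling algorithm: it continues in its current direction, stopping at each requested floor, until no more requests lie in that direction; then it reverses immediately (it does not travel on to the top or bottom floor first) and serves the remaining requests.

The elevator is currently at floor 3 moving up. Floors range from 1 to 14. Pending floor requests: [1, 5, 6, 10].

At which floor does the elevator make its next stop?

Current floor: 3, direction: up
Requests above: [5, 6, 10]
Requests below: [1]
Moving up and requests lie above → nearest above is min([5, 6, 10]) = 5

Answer: 5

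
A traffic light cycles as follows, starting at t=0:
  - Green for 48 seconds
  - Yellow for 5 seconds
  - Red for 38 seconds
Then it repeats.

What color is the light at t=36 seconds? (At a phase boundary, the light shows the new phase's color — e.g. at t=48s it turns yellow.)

Answer: green

Derivation:
Cycle length = 48 + 5 + 38 = 91s
t = 36, phase_t = 36 mod 91 = 36
36 < 48 (green end) → GREEN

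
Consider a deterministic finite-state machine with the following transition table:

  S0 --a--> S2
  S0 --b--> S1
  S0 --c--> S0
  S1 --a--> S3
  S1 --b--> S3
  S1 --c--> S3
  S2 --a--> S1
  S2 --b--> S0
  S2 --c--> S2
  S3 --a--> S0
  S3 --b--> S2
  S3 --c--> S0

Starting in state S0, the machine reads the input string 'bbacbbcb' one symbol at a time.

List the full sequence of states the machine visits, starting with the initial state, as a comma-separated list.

Answer: S0, S1, S3, S0, S0, S1, S3, S0, S1

Derivation:
Start: S0
  read 'b': S0 --b--> S1
  read 'b': S1 --b--> S3
  read 'a': S3 --a--> S0
  read 'c': S0 --c--> S0
  read 'b': S0 --b--> S1
  read 'b': S1 --b--> S3
  read 'c': S3 --c--> S0
  read 'b': S0 --b--> S1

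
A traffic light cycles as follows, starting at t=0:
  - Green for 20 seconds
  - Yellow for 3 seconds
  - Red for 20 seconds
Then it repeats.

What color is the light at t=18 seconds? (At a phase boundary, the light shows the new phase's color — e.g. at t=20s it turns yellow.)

Cycle length = 20 + 3 + 20 = 43s
t = 18, phase_t = 18 mod 43 = 18
18 < 20 (green end) → GREEN

Answer: green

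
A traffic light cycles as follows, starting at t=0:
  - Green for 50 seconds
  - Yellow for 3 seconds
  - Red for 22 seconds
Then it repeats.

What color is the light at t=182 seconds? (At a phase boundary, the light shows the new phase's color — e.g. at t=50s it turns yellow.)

Answer: green

Derivation:
Cycle length = 50 + 3 + 22 = 75s
t = 182, phase_t = 182 mod 75 = 32
32 < 50 (green end) → GREEN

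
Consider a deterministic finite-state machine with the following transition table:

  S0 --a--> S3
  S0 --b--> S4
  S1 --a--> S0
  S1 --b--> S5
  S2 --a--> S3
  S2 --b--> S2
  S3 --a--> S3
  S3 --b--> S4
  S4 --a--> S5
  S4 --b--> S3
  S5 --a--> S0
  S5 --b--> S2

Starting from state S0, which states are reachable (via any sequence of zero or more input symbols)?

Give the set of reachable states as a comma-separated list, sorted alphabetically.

BFS from S0:
  visit S0: S0--a-->S3 (new), S0--b-->S4 (new)
  visit S3: S3--a-->S3 (seen), S3--b-->S4 (seen)
  visit S4: S4--a-->S5 (new), S4--b-->S3 (seen)
  visit S5: S5--a-->S0 (seen), S5--b-->S2 (new)
  visit S2: S2--a-->S3 (seen), S2--b-->S2 (seen)

Answer: S0, S2, S3, S4, S5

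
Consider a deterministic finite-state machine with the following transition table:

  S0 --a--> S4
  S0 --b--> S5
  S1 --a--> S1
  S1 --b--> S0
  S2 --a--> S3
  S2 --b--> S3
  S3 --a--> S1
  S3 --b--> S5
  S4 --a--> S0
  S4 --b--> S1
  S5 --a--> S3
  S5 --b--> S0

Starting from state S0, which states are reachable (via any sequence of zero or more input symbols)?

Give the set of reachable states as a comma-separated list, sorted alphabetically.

Answer: S0, S1, S3, S4, S5

Derivation:
BFS from S0:
  visit S0: S0--a-->S4 (new), S0--b-->S5 (new)
  visit S4: S4--a-->S0 (seen), S4--b-->S1 (new)
  visit S5: S5--a-->S3 (new), S5--b-->S0 (seen)
  visit S1: S1--a-->S1 (seen), S1--b-->S0 (seen)
  visit S3: S3--a-->S1 (seen), S3--b-->S5 (seen)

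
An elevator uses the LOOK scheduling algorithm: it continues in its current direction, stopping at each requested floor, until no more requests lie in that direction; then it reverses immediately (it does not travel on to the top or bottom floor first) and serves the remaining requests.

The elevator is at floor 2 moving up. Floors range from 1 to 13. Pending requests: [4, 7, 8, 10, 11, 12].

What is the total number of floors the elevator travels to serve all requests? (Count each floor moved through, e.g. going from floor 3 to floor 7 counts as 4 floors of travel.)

Answer: 10

Derivation:
Start at floor 2 moving up, LOOK stop order: [4, 7, 8, 10, 11, 12]
  2 → 4: |4-2| = 2, total = 2
  4 → 7: |7-4| = 3, total = 5
  7 → 8: |8-7| = 1, total = 6
  8 → 10: |10-8| = 2, total = 8
  10 → 11: |11-10| = 1, total = 9
  11 → 12: |12-11| = 1, total = 10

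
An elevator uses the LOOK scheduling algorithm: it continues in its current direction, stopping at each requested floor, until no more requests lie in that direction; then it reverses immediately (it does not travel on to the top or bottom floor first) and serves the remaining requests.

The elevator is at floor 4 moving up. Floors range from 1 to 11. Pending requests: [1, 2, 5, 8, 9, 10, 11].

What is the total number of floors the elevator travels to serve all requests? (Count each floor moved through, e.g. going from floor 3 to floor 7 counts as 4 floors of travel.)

Start at floor 4 moving up, LOOK stop order: [5, 8, 9, 10, 11, 2, 1]
  4 → 5: |5-4| = 1, total = 1
  5 → 8: |8-5| = 3, total = 4
  8 → 9: |9-8| = 1, total = 5
  9 → 10: |10-9| = 1, total = 6
  10 → 11: |11-10| = 1, total = 7
  11 → 2: |2-11| = 9, total = 16
  2 → 1: |1-2| = 1, total = 17

Answer: 17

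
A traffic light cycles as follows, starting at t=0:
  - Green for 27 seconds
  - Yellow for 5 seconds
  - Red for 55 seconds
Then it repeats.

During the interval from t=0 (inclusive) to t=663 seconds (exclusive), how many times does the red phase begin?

Cycle = 27+5+55 = 87s
red phase starts at t = k*87 + 32 for k=0,1,2,...
Need k*87+32 < 663 → k < 7.253
k ∈ {0, ..., 7} → 8 starts

Answer: 8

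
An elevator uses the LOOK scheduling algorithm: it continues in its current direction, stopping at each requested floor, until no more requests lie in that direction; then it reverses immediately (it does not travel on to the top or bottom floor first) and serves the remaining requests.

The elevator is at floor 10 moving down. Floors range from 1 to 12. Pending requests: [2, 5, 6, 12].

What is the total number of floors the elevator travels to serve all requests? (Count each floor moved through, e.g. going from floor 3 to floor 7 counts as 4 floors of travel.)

Answer: 18

Derivation:
Start at floor 10 moving down, LOOK stop order: [6, 5, 2, 12]
  10 → 6: |6-10| = 4, total = 4
  6 → 5: |5-6| = 1, total = 5
  5 → 2: |2-5| = 3, total = 8
  2 → 12: |12-2| = 10, total = 18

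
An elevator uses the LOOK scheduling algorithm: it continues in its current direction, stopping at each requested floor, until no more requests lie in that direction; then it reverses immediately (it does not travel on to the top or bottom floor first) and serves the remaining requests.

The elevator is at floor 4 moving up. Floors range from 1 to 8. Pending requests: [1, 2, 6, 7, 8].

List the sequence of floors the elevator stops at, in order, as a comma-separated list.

Current: 4, moving UP
Serve above first (ascending): [6, 7, 8]
Then reverse, serve below (descending): [2, 1]

Answer: 6, 7, 8, 2, 1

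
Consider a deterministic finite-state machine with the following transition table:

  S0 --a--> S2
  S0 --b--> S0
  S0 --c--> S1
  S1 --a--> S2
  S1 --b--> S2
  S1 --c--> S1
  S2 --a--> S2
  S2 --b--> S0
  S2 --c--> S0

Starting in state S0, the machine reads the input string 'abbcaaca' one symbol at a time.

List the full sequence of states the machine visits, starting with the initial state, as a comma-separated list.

Answer: S0, S2, S0, S0, S1, S2, S2, S0, S2

Derivation:
Start: S0
  read 'a': S0 --a--> S2
  read 'b': S2 --b--> S0
  read 'b': S0 --b--> S0
  read 'c': S0 --c--> S1
  read 'a': S1 --a--> S2
  read 'a': S2 --a--> S2
  read 'c': S2 --c--> S0
  read 'a': S0 --a--> S2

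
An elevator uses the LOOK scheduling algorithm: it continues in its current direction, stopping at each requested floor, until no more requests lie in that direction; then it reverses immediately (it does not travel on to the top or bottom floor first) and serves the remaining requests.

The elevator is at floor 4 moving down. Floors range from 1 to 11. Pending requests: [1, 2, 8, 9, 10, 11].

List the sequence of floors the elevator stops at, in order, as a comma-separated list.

Current: 4, moving DOWN
Serve below first (descending): [2, 1]
Then reverse, serve above (ascending): [8, 9, 10, 11]

Answer: 2, 1, 8, 9, 10, 11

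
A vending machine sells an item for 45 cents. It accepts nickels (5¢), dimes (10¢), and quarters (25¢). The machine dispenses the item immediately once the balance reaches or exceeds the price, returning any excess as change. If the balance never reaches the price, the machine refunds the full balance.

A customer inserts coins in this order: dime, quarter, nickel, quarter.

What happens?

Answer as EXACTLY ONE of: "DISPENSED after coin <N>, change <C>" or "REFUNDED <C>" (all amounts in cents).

Answer: DISPENSED after coin 4, change 20

Derivation:
Price: 45¢
Coin 1 (dime, 10¢): balance = 10¢
Coin 2 (quarter, 25¢): balance = 35¢
Coin 3 (nickel, 5¢): balance = 40¢
Coin 4 (quarter, 25¢): balance = 65¢
  → balance >= price → DISPENSE, change = 65 - 45 = 20¢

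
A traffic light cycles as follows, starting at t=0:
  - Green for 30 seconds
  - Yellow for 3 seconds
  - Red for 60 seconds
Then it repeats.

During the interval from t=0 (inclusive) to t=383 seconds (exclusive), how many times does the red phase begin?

Answer: 4

Derivation:
Cycle = 30+3+60 = 93s
red phase starts at t = k*93 + 33 for k=0,1,2,...
Need k*93+33 < 383 → k < 3.763
k ∈ {0, ..., 3} → 4 starts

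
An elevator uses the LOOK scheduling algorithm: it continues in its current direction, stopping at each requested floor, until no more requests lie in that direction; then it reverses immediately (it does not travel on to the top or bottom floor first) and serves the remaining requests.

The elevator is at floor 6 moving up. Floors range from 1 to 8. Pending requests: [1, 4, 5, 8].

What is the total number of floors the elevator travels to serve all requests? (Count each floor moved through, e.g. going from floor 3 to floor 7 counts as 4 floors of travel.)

Answer: 9

Derivation:
Start at floor 6 moving up, LOOK stop order: [8, 5, 4, 1]
  6 → 8: |8-6| = 2, total = 2
  8 → 5: |5-8| = 3, total = 5
  5 → 4: |4-5| = 1, total = 6
  4 → 1: |1-4| = 3, total = 9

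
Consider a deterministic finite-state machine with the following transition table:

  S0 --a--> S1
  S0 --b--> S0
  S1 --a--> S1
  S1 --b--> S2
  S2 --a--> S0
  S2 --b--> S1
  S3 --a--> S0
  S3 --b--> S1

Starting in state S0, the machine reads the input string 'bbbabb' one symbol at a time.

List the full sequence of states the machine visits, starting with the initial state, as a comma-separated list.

Answer: S0, S0, S0, S0, S1, S2, S1

Derivation:
Start: S0
  read 'b': S0 --b--> S0
  read 'b': S0 --b--> S0
  read 'b': S0 --b--> S0
  read 'a': S0 --a--> S1
  read 'b': S1 --b--> S2
  read 'b': S2 --b--> S1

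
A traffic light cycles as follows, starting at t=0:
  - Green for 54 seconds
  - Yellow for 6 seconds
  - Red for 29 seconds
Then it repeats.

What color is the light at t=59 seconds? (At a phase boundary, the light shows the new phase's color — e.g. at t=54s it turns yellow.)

Cycle length = 54 + 6 + 29 = 89s
t = 59, phase_t = 59 mod 89 = 59
54 <= 59 < 60 (yellow end) → YELLOW

Answer: yellow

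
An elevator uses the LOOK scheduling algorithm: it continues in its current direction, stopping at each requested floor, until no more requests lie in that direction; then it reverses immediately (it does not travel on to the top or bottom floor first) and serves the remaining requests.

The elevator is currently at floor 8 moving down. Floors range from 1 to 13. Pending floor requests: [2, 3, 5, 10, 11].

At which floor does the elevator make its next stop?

Answer: 5

Derivation:
Current floor: 8, direction: down
Requests above: [10, 11]
Requests below: [2, 3, 5]
Moving down and requests lie below → nearest below is max([2, 3, 5]) = 5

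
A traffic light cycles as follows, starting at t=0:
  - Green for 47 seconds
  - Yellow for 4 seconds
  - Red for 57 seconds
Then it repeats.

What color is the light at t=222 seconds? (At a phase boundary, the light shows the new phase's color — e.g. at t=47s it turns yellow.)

Answer: green

Derivation:
Cycle length = 47 + 4 + 57 = 108s
t = 222, phase_t = 222 mod 108 = 6
6 < 47 (green end) → GREEN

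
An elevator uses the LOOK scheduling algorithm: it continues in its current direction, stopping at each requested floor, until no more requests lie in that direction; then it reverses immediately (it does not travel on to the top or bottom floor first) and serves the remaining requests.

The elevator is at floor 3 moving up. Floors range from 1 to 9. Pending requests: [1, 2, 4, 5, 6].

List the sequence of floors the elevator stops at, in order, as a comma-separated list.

Current: 3, moving UP
Serve above first (ascending): [4, 5, 6]
Then reverse, serve below (descending): [2, 1]

Answer: 4, 5, 6, 2, 1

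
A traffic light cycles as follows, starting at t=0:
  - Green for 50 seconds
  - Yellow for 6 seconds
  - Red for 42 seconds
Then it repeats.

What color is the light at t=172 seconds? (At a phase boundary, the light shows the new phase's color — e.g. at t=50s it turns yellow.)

Answer: red

Derivation:
Cycle length = 50 + 6 + 42 = 98s
t = 172, phase_t = 172 mod 98 = 74
74 >= 56 → RED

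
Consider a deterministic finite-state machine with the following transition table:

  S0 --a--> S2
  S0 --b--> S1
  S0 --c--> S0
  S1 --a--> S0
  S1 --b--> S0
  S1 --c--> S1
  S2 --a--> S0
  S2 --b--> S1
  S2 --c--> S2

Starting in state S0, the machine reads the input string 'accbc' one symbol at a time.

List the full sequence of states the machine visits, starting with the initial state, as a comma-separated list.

Start: S0
  read 'a': S0 --a--> S2
  read 'c': S2 --c--> S2
  read 'c': S2 --c--> S2
  read 'b': S2 --b--> S1
  read 'c': S1 --c--> S1

Answer: S0, S2, S2, S2, S1, S1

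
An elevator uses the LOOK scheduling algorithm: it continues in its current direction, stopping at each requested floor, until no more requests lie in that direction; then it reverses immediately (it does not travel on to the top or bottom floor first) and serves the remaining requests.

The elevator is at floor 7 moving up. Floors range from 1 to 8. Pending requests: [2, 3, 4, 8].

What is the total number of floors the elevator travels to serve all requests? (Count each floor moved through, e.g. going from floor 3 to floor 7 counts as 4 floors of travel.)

Answer: 7

Derivation:
Start at floor 7 moving up, LOOK stop order: [8, 4, 3, 2]
  7 → 8: |8-7| = 1, total = 1
  8 → 4: |4-8| = 4, total = 5
  4 → 3: |3-4| = 1, total = 6
  3 → 2: |2-3| = 1, total = 7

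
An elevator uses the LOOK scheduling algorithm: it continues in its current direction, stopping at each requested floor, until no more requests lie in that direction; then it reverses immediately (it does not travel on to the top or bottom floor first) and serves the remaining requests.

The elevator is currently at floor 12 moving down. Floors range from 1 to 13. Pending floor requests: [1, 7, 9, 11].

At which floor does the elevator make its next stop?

Answer: 11

Derivation:
Current floor: 12, direction: down
Requests above: []
Requests below: [1, 7, 9, 11]
Moving down and requests lie below → nearest below is max([1, 7, 9, 11]) = 11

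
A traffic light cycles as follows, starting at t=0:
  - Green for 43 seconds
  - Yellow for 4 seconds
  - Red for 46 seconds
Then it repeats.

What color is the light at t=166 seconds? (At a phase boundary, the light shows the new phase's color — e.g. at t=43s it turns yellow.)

Cycle length = 43 + 4 + 46 = 93s
t = 166, phase_t = 166 mod 93 = 73
73 >= 47 → RED

Answer: red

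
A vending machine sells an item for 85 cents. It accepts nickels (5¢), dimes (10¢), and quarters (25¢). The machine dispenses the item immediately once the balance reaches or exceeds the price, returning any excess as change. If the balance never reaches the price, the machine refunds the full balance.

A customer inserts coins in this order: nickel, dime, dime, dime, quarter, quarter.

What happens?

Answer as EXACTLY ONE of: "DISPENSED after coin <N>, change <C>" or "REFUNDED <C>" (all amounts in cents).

Answer: DISPENSED after coin 6, change 0

Derivation:
Price: 85¢
Coin 1 (nickel, 5¢): balance = 5¢
Coin 2 (dime, 10¢): balance = 15¢
Coin 3 (dime, 10¢): balance = 25¢
Coin 4 (dime, 10¢): balance = 35¢
Coin 5 (quarter, 25¢): balance = 60¢
Coin 6 (quarter, 25¢): balance = 85¢
  → balance >= price → DISPENSE, change = 85 - 85 = 0¢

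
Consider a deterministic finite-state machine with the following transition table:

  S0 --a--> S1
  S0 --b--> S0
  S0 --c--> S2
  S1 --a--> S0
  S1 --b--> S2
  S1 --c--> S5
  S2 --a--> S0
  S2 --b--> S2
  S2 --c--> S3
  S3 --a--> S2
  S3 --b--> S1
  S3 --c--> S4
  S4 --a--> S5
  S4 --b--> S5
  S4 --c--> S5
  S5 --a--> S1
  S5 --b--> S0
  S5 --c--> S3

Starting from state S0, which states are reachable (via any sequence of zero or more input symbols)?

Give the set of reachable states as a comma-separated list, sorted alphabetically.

Answer: S0, S1, S2, S3, S4, S5

Derivation:
BFS from S0:
  visit S0: S0--a-->S1 (new), S0--b-->S0 (seen), S0--c-->S2 (new)
  visit S1: S1--a-->S0 (seen), S1--b-->S2 (seen), S1--c-->S5 (new)
  visit S2: S2--a-->S0 (seen), S2--b-->S2 (seen), S2--c-->S3 (new)
  visit S5: S5--a-->S1 (seen), S5--b-->S0 (seen), S5--c-->S3 (seen)
  visit S3: S3--a-->S2 (seen), S3--b-->S1 (seen), S3--c-->S4 (new)
  visit S4: S4--a-->S5 (seen), S4--b-->S5 (seen), S4--c-->S5 (seen)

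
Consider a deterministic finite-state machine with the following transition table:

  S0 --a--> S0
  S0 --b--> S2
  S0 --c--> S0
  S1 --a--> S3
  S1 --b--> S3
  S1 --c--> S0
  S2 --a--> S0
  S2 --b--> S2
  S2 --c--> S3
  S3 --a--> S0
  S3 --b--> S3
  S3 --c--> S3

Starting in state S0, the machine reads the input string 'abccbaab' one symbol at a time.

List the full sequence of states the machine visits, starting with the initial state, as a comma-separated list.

Start: S0
  read 'a': S0 --a--> S0
  read 'b': S0 --b--> S2
  read 'c': S2 --c--> S3
  read 'c': S3 --c--> S3
  read 'b': S3 --b--> S3
  read 'a': S3 --a--> S0
  read 'a': S0 --a--> S0
  read 'b': S0 --b--> S2

Answer: S0, S0, S2, S3, S3, S3, S0, S0, S2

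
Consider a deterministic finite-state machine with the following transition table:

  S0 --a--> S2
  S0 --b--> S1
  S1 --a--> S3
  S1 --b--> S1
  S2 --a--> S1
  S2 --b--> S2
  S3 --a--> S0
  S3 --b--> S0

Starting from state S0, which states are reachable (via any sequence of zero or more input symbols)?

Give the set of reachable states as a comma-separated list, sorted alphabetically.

BFS from S0:
  visit S0: S0--a-->S2 (new), S0--b-->S1 (new)
  visit S2: S2--a-->S1 (seen), S2--b-->S2 (seen)
  visit S1: S1--a-->S3 (new), S1--b-->S1 (seen)
  visit S3: S3--a-->S0 (seen), S3--b-->S0 (seen)

Answer: S0, S1, S2, S3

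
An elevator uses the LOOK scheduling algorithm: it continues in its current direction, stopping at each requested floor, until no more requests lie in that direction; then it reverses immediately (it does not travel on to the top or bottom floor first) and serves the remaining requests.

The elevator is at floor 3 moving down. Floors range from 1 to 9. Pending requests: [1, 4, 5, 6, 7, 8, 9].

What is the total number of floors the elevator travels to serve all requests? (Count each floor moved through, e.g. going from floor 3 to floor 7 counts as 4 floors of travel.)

Start at floor 3 moving down, LOOK stop order: [1, 4, 5, 6, 7, 8, 9]
  3 → 1: |1-3| = 2, total = 2
  1 → 4: |4-1| = 3, total = 5
  4 → 5: |5-4| = 1, total = 6
  5 → 6: |6-5| = 1, total = 7
  6 → 7: |7-6| = 1, total = 8
  7 → 8: |8-7| = 1, total = 9
  8 → 9: |9-8| = 1, total = 10

Answer: 10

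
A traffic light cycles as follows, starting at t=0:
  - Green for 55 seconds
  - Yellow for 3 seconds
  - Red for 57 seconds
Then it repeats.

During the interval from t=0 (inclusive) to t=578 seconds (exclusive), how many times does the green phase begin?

Answer: 6

Derivation:
Cycle = 55+3+57 = 115s
green phase starts at t = k*115 + 0 for k=0,1,2,...
Need k*115+0 < 578 → k < 5.026
k ∈ {0, ..., 5} → 6 starts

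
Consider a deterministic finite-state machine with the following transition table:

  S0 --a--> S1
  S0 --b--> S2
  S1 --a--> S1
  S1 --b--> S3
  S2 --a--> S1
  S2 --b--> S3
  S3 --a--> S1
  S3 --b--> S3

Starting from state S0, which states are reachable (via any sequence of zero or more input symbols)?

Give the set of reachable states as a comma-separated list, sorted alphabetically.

Answer: S0, S1, S2, S3

Derivation:
BFS from S0:
  visit S0: S0--a-->S1 (new), S0--b-->S2 (new)
  visit S1: S1--a-->S1 (seen), S1--b-->S3 (new)
  visit S2: S2--a-->S1 (seen), S2--b-->S3 (seen)
  visit S3: S3--a-->S1 (seen), S3--b-->S3 (seen)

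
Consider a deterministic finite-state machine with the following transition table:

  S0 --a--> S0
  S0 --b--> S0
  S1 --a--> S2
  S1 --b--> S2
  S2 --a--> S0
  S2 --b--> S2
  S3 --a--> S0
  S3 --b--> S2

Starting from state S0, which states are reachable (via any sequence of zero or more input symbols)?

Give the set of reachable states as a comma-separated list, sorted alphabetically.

BFS from S0:
  visit S0: S0--a-->S0 (seen), S0--b-->S0 (seen)

Answer: S0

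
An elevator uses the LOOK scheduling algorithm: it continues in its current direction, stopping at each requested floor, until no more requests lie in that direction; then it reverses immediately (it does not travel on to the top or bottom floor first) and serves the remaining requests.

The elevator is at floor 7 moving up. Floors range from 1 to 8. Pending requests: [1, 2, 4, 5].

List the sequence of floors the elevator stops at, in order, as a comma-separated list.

Current: 7, moving UP
Serve above first (ascending): []
Then reverse, serve below (descending): [5, 4, 2, 1]

Answer: 5, 4, 2, 1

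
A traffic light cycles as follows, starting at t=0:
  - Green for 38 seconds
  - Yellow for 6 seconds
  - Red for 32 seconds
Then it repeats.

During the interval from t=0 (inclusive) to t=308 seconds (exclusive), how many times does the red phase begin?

Answer: 4

Derivation:
Cycle = 38+6+32 = 76s
red phase starts at t = k*76 + 44 for k=0,1,2,...
Need k*76+44 < 308 → k < 3.474
k ∈ {0, ..., 3} → 4 starts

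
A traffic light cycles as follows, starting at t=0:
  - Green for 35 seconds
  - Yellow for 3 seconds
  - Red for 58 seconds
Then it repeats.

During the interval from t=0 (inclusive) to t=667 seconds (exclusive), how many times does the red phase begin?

Cycle = 35+3+58 = 96s
red phase starts at t = k*96 + 38 for k=0,1,2,...
Need k*96+38 < 667 → k < 6.552
k ∈ {0, ..., 6} → 7 starts

Answer: 7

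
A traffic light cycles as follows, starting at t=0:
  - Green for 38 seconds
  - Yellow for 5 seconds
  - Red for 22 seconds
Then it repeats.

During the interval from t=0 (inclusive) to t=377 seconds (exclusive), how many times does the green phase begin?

Answer: 6

Derivation:
Cycle = 38+5+22 = 65s
green phase starts at t = k*65 + 0 for k=0,1,2,...
Need k*65+0 < 377 → k < 5.800
k ∈ {0, ..., 5} → 6 starts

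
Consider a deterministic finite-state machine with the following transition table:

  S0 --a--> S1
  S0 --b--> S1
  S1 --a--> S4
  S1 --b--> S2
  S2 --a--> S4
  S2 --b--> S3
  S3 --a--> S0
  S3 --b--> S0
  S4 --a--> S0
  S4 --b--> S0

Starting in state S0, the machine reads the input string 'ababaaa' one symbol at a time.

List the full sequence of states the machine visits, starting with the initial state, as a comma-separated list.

Start: S0
  read 'a': S0 --a--> S1
  read 'b': S1 --b--> S2
  read 'a': S2 --a--> S4
  read 'b': S4 --b--> S0
  read 'a': S0 --a--> S1
  read 'a': S1 --a--> S4
  read 'a': S4 --a--> S0

Answer: S0, S1, S2, S4, S0, S1, S4, S0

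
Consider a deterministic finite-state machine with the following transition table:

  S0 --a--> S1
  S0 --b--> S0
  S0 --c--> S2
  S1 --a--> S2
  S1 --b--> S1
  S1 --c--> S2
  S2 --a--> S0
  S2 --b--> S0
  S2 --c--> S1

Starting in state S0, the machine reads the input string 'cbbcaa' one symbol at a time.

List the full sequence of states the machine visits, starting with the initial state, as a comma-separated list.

Start: S0
  read 'c': S0 --c--> S2
  read 'b': S2 --b--> S0
  read 'b': S0 --b--> S0
  read 'c': S0 --c--> S2
  read 'a': S2 --a--> S0
  read 'a': S0 --a--> S1

Answer: S0, S2, S0, S0, S2, S0, S1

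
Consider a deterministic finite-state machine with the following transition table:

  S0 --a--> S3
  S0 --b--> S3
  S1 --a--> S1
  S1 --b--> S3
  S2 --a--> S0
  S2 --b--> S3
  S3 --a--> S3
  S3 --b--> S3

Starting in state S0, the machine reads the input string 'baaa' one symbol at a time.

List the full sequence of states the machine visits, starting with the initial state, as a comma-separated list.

Answer: S0, S3, S3, S3, S3

Derivation:
Start: S0
  read 'b': S0 --b--> S3
  read 'a': S3 --a--> S3
  read 'a': S3 --a--> S3
  read 'a': S3 --a--> S3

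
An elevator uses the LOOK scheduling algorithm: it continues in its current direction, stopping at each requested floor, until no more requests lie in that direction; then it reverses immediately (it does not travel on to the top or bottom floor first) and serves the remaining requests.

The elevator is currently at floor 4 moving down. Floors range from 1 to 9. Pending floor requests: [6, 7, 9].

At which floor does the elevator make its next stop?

Answer: 6

Derivation:
Current floor: 4, direction: down
Requests above: [6, 7, 9]
Requests below: []
Moving down but no requests below → reverse; nearest above is min([6, 7, 9]) = 6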